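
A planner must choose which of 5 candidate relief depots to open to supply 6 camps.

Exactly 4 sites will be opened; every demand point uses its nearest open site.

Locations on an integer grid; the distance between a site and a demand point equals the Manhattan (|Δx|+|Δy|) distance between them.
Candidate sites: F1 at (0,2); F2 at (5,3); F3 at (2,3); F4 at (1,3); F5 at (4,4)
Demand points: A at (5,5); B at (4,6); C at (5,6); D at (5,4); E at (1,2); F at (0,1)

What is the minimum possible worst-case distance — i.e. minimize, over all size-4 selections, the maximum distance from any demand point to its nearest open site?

Open {F1, F2, F3, F5}.
  Farthest demand point is C at distance 3 (to F2); all others are ≤ 3.
With {F1, F2, F4, F5} the worst case is 3.
With {F1, F3, F4, F5} the worst case is 3.
No size-4 selection achieves below 3.

3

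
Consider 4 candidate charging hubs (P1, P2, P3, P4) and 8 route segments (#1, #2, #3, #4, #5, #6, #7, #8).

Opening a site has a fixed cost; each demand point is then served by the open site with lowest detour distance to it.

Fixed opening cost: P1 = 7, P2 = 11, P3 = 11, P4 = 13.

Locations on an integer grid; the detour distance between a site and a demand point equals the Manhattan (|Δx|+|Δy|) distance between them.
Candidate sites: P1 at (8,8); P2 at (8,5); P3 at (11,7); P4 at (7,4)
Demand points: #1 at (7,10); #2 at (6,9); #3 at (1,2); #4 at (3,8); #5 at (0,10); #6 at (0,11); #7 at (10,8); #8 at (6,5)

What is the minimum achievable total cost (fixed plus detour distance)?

59

Open {P1}: assign each demand point to its cheapest open site.
  #1→P1 3, #2→P1 3, #3→P1 13, #4→P1 5, #5→P1 10, #6→P1 11, #7→P1 2, #8→P1 5
  detour distance 52, fixed 7 → total 59.
Compare {P1, P2}: detour distance 46 + fixed 18 = 64.
Compare {P1, P4}: detour distance 44 + fixed 20 = 64.
Compare {P1, P3}: detour distance 52 + fixed 18 = 70.
All other subsets cost ≥ 64. Minimum total cost: 59.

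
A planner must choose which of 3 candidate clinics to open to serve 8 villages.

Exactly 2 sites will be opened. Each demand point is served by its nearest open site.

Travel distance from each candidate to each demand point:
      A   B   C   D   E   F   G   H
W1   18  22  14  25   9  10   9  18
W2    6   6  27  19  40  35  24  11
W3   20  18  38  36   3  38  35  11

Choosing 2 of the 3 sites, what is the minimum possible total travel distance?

84

Open {W1, W2}.
  A→W2 6, B→W2 6, C→W1 14, D→W2 19, E→W1 9, F→W1 10, G→W1 9, H→W2 11  ⇒ total 84.
Compare {W1, W3}: total 108.
Compare {W2, W3}: total 131.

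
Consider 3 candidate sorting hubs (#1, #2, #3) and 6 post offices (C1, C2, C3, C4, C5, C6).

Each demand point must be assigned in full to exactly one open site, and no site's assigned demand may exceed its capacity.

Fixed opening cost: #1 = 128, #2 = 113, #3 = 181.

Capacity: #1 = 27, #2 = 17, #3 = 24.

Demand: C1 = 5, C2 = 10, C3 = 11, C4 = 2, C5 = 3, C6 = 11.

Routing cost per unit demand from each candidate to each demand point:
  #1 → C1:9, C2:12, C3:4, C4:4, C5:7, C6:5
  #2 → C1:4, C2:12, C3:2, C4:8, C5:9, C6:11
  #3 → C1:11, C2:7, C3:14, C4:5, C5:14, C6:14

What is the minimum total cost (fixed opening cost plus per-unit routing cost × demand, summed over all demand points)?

Open {#1, #2}; cheapest assignment that respects the capacities:
  #1 (cap 27, load 26): C2, C4, C5, C6 — cost 10×12 + 2×4 + 3×7 + 11×5 = 204
  #2 (cap 17, load 16): C1, C3 — cost 5×4 + 11×2 = 42
  Shipping 246, fixed 241 → total 487.
  Any other capacity-feasible assignment to {#1, #2} ships for at least 246.
Compare {#1, #3}: its best feasible assignment gives total 562.
Compare {#1, #2, #3}: its best feasible assignment gives total 618.
Every other set of open sites that can feasibly serve all demand totals ≥ 562 even under its best assignment. Minimum: 487.

487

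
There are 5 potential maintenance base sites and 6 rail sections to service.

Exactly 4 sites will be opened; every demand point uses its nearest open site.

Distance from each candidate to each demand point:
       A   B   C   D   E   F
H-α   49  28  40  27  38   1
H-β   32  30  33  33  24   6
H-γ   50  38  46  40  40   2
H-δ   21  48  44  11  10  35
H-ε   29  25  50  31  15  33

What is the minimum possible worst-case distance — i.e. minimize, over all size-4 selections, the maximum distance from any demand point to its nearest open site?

33

Open {H-α, H-β, H-γ, H-δ}.
  Farthest demand point is C at distance 33 (to H-β); all others are ≤ 33.
With {H-α, H-β, H-γ, H-ε} the worst case is 33.
With {H-α, H-β, H-δ, H-ε} the worst case is 33.
No size-4 selection achieves below 33.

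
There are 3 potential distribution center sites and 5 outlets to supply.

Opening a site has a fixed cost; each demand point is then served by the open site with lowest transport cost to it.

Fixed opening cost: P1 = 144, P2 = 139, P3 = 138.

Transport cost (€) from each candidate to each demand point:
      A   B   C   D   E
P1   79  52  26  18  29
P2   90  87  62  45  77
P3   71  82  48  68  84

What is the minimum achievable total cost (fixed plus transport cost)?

Open {P1}: assign each demand point to its cheapest open site.
  A→P1 79, B→P1 52, C→P1 26, D→P1 18, E→P1 29
  transport cost 204, fixed 144 → total 348.
Compare {P1, P3}: transport cost 196 + fixed 282 = 478.
Compare {P1, P2}: transport cost 204 + fixed 283 = 487.
Compare {P3}: transport cost 353 + fixed 138 = 491.
All other subsets cost ≥ 478. Minimum total cost: 348.

348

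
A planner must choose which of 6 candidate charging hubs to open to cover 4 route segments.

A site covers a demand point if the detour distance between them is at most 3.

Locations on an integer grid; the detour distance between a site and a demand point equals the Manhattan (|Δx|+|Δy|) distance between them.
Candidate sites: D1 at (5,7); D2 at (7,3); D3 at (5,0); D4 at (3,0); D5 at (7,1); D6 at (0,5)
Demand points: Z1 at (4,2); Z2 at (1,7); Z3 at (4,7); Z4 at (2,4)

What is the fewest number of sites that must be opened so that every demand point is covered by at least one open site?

3

Coverage sets (demand points within 3 of each site):
  D1: {Z3}
  D2: {}
  D3: {Z1}
  D4: {Z1}
  D5: {}
  D6: {Z2, Z4}
No 2 sites suffice: every size-2 union leaves at least one demand point uncovered.
But {D1, D3, D6} covers everything, so the minimum is 3.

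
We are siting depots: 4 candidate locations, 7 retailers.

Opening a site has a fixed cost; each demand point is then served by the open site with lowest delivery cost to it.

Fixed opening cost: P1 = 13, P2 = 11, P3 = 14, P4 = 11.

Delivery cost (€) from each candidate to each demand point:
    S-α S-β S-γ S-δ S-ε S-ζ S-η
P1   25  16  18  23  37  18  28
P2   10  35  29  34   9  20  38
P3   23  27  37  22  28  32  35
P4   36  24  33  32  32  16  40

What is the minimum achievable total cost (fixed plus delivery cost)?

146

Open {P1, P2}: assign each demand point to its cheapest open site.
  S-α→P2 10, S-β→P1 16, S-γ→P1 18, S-δ→P1 23, S-ε→P2 9, S-ζ→P1 18, S-η→P1 28
  delivery cost 122, fixed 24 → total 146.
Compare {P1, P2, P4}: delivery cost 120 + fixed 35 = 155.
Compare {P1, P2, P3}: delivery cost 121 + fixed 38 = 159.
Compare {P1, P2, P3, P4}: delivery cost 119 + fixed 49 = 168.
All other subsets cost ≥ 155. Minimum total cost: 146.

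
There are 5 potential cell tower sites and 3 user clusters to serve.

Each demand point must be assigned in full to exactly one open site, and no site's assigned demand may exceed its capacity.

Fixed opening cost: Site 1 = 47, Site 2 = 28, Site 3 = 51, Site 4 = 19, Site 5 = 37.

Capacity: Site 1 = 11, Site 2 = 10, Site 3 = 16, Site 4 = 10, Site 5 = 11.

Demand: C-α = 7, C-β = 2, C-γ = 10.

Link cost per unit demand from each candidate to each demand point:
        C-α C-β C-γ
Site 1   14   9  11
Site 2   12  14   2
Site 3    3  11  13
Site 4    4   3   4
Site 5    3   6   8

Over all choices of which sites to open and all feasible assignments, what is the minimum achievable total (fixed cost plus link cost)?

Open {Site 2, Site 4}; cheapest assignment that respects the capacities:
  Site 2 (cap 10, load 10): C-γ — cost 10×2 = 20
  Site 4 (cap 10, load 9): C-α, C-β — cost 7×4 + 2×3 = 34
  Shipping 54, fixed 47 → total 101.
  Any other capacity-feasible assignment to {Site 2, Site 4} ships for at least 54.
Compare {Site 2, Site 5}: its best feasible assignment gives total 118.
Compare {Site 4, Site 5}: its best feasible assignment gives total 129.
Every other set of open sites that can feasibly serve all demand totals ≥ 118 even under its best assignment. Minimum: 101.

101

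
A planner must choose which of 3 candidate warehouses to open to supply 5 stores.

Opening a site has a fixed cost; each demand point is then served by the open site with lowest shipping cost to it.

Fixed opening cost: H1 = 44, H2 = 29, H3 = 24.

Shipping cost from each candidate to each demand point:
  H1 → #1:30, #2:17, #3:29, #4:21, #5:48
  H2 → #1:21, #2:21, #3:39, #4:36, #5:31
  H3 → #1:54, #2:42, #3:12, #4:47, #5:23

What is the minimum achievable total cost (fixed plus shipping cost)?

Open {H2, H3}: assign each demand point to its cheapest open site.
  #1→H2 21, #2→H2 21, #3→H3 12, #4→H2 36, #5→H3 23
  shipping cost 113, fixed 53 → total 166.
Compare {H1, H3}: shipping cost 103 + fixed 68 = 171.
Compare {H2}: shipping cost 148 + fixed 29 = 177.
Compare {H1}: shipping cost 145 + fixed 44 = 189.
All other subsets cost ≥ 171. Minimum total cost: 166.

166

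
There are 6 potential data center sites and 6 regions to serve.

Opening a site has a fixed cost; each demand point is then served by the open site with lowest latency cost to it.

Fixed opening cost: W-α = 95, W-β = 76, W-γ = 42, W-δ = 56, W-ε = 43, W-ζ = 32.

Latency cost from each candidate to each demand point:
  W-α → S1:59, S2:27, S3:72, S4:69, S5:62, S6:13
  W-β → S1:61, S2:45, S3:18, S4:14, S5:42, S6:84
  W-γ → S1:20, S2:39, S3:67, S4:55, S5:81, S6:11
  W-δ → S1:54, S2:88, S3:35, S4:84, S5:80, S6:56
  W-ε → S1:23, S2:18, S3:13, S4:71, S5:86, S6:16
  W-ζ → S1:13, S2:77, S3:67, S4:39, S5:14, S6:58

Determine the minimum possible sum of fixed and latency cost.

Open {W-ε, W-ζ}: assign each demand point to its cheapest open site.
  S1→W-ζ 13, S2→W-ε 18, S3→W-ε 13, S4→W-ζ 39, S5→W-ζ 14, S6→W-ε 16
  latency cost 113, fixed 75 → total 188.
Compare {W-γ, W-ε, W-ζ}: latency cost 108 + fixed 117 = 225.
Compare {W-β, W-ε, W-ζ}: latency cost 88 + fixed 151 = 239.
Compare {W-δ, W-ε, W-ζ}: latency cost 113 + fixed 131 = 244.
All other subsets cost ≥ 225. Minimum total cost: 188.

188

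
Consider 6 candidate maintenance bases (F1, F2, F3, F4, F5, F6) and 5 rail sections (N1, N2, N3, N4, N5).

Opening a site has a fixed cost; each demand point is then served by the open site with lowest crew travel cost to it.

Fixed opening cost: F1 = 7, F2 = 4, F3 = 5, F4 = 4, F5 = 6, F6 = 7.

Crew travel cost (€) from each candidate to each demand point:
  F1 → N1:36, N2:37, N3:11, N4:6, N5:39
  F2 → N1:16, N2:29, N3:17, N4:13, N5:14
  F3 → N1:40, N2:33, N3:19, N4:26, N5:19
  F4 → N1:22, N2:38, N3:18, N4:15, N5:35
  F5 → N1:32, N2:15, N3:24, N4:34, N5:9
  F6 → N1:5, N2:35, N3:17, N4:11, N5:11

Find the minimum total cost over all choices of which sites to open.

Open {F1, F5, F6}: assign each demand point to its cheapest open site.
  N1→F6 5, N2→F5 15, N3→F1 11, N4→F1 6, N5→F5 9
  crew travel cost 46, fixed 20 → total 66.
Compare {F5, F6}: crew travel cost 57 + fixed 13 = 70.
Compare {F1, F2, F5, F6}: crew travel cost 46 + fixed 24 = 70.
Compare {F1, F4, F5, F6}: crew travel cost 46 + fixed 24 = 70.
All other subsets cost ≥ 70. Minimum total cost: 66.

66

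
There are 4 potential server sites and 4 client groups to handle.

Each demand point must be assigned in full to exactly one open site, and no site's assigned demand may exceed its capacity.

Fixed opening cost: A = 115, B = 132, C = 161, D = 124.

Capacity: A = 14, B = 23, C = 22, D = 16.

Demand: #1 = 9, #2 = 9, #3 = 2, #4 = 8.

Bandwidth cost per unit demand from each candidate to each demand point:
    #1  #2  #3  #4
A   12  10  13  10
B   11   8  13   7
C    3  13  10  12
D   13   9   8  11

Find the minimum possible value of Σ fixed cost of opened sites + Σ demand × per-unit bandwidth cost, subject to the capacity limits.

468

Open {B, C}; cheapest assignment that respects the capacities:
  B (cap 23, load 17): #2, #4 — cost 9×8 + 8×7 = 128
  C (cap 22, load 11): #1, #3 — cost 9×3 + 2×10 = 47
  Shipping 175, fixed 293 → total 468.
  Any other capacity-feasible assignment to {B, C} ships for at least 175.
Compare {C, D}: its best feasible assignment gives total 505.
Compare {B, D}: its best feasible assignment gives total 508.
Every other set of open sites that can feasibly serve all demand totals ≥ 505 even under its best assignment. Minimum: 468.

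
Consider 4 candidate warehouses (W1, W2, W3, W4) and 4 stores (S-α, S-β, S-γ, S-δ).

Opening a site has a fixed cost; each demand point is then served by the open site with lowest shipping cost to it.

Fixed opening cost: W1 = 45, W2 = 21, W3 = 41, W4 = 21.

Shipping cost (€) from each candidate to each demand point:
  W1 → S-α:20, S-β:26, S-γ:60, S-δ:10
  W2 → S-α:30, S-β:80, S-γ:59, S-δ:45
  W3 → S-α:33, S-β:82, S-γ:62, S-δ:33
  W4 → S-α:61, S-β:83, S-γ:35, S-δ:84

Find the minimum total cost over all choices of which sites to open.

Open {W1, W4}: assign each demand point to its cheapest open site.
  S-α→W1 20, S-β→W1 26, S-γ→W4 35, S-δ→W1 10
  shipping cost 91, fixed 66 → total 157.
Compare {W1}: shipping cost 116 + fixed 45 = 161.
Compare {W1, W2, W4}: shipping cost 91 + fixed 87 = 178.
Compare {W1, W2}: shipping cost 115 + fixed 66 = 181.
All other subsets cost ≥ 161. Minimum total cost: 157.

157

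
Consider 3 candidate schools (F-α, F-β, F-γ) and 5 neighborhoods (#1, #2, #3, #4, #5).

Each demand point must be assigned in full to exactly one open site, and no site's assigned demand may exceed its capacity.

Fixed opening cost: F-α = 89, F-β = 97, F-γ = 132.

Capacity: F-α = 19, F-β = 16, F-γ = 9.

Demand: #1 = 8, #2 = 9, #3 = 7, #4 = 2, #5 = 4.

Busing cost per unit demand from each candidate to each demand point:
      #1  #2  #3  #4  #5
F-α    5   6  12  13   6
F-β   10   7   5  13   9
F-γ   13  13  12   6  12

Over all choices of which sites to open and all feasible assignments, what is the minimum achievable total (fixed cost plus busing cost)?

374

Open {F-α, F-β}; cheapest assignment that respects the capacities:
  F-α (cap 19, load 14): #1, #4, #5 — cost 8×5 + 2×13 + 4×6 = 90
  F-β (cap 16, load 16): #2, #3 — cost 9×7 + 7×5 = 98
  Shipping 188, fixed 186 → total 374.
  Any other capacity-feasible assignment to {F-α, F-β} ships for at least 188.
Compare {F-α, F-β, F-γ}: its best feasible assignment gives total 492.
Every other set of open sites that can feasibly serve all demand totals ≥ 492 even under its best assignment. Minimum: 374.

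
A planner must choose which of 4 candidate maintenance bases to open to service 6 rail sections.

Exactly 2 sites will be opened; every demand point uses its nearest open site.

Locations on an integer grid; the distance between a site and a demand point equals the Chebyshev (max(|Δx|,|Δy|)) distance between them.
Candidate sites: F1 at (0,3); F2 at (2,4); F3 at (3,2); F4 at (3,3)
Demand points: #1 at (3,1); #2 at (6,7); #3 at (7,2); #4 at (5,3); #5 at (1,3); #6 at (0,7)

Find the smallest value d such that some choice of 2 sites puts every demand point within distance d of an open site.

4

Open {F1, F4}.
  Farthest demand point is #2 at distance 4 (to F4); all others are ≤ 4.
With {F2, F3} the worst case is 4.
With {F2, F4} the worst case is 4.
No size-2 selection achieves below 4.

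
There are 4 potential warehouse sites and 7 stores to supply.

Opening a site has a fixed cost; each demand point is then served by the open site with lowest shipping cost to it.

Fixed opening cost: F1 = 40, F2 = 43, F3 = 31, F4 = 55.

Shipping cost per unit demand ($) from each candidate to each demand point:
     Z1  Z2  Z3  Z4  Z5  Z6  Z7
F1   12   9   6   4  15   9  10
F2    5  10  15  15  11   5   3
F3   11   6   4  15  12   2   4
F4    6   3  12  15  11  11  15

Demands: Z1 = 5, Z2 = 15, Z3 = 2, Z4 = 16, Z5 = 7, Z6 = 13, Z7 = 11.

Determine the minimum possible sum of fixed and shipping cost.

420

Open {F1, F3, F4}: assign each demand point to its cheapest open site.
  Z1→F4 5×6=30, Z2→F4 15×3=45, Z3→F3 2×4=8, Z4→F1 16×4=64, Z5→F4 7×11=77, Z6→F3 13×2=26, Z7→F3 11×4=44
  shipping cost 294, fixed 126 → total 420.
Compare {F1, F2, F3}: shipping cost 323 + fixed 114 = 437.
Compare {F1, F3}: shipping cost 371 + fixed 71 = 442.
Compare {F1, F2, F3, F4}: shipping cost 278 + fixed 169 = 447.
All other subsets cost ≥ 437. Minimum total cost: 420.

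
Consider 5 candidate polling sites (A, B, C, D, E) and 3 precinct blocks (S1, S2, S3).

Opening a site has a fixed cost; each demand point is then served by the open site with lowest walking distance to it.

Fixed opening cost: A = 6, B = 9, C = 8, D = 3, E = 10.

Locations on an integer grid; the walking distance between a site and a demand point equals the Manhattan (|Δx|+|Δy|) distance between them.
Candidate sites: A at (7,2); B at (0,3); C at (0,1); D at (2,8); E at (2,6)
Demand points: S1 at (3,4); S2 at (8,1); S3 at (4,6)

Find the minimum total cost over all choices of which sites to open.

Open {A, D}: assign each demand point to its cheapest open site.
  S1→D 5, S2→A 2, S3→D 4
  walking distance 11, fixed 9 → total 20.
Compare {A}: walking distance 15 + fixed 6 = 21.
Compare {A, E}: walking distance 7 + fixed 16 = 23.
Compare {D}: walking distance 22 + fixed 3 = 25.
All other subsets cost ≥ 21. Minimum total cost: 20.

20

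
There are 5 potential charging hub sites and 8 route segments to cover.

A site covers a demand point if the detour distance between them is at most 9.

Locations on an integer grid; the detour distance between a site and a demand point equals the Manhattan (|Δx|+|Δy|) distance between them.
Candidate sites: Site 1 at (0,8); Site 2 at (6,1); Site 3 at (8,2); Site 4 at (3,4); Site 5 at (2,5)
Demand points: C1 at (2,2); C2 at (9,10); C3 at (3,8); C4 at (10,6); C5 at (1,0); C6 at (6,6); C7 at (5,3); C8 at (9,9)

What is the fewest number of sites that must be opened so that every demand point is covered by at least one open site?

2

Coverage sets (demand points within 9 of each site):
  Site 1: {C1, C3, C5, C6}
  Site 2: {C1, C4, C5, C6, C7}
  Site 3: {C1, C2, C4, C5, C6, C7, C8}
  Site 4: {C1, C3, C4, C5, C6, C7}
  Site 5: {C1, C3, C4, C5, C6, C7}
No single site covers all 8 demand points.
But {Site 1, Site 3} covers everything, so the minimum is 2.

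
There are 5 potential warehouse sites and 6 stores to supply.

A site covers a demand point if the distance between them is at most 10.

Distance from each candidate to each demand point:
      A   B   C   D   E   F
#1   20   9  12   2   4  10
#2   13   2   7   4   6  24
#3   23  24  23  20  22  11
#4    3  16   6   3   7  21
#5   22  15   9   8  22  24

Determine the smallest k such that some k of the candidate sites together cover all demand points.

2

Coverage sets (demand points within 10 of each site):
  #1: {B, D, E, F}
  #2: {B, C, D, E}
  #3: {}
  #4: {A, C, D, E}
  #5: {C, D}
No single site covers all 6 demand points.
But {#1, #4} covers everything, so the minimum is 2.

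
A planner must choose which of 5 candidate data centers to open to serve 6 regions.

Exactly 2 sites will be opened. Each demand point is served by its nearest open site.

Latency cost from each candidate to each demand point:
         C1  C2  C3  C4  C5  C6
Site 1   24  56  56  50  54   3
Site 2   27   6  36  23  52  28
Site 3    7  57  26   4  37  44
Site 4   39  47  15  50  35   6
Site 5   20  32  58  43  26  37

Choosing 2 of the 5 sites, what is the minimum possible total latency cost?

108

Open {Site 2, Site 3}.
  C1→Site 3 7, C2→Site 2 6, C3→Site 3 26, C4→Site 3 4, C5→Site 3 37, C6→Site 2 28  ⇒ total 108.
Compare {Site 2, Site 4}: total 112.
Compare {Site 3, Site 4}: total 114.
No size-2 selection does better; minimum is 108.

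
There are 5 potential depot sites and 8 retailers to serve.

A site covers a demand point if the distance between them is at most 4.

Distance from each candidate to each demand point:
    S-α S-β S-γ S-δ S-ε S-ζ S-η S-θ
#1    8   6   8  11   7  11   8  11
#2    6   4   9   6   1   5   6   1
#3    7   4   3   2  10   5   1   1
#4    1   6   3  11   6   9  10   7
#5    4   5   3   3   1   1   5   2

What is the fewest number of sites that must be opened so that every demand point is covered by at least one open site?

Coverage sets (demand points within 4 of each site):
  #1: {}
  #2: {S-β, S-ε, S-θ}
  #3: {S-β, S-γ, S-δ, S-η, S-θ}
  #4: {S-α, S-γ}
  #5: {S-α, S-γ, S-δ, S-ε, S-ζ, S-θ}
No single site covers all 8 demand points.
But {#3, #5} covers everything, so the minimum is 2.

2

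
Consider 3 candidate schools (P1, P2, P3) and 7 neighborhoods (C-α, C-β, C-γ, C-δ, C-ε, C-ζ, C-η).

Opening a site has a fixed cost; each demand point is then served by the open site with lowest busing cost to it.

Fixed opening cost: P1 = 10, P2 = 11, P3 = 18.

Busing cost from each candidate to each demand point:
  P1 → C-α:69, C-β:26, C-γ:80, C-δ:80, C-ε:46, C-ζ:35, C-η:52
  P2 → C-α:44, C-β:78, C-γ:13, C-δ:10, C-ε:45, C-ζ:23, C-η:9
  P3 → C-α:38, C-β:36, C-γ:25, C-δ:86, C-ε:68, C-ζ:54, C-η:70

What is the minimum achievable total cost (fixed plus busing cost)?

191

Open {P1, P2}: assign each demand point to its cheapest open site.
  C-α→P2 44, C-β→P1 26, C-γ→P2 13, C-δ→P2 10, C-ε→P2 45, C-ζ→P2 23, C-η→P2 9
  busing cost 170, fixed 21 → total 191.
Compare {P2, P3}: busing cost 174 + fixed 29 = 203.
Compare {P1, P2, P3}: busing cost 164 + fixed 39 = 203.
Compare {P2}: busing cost 222 + fixed 11 = 233.
All other subsets cost ≥ 203. Minimum total cost: 191.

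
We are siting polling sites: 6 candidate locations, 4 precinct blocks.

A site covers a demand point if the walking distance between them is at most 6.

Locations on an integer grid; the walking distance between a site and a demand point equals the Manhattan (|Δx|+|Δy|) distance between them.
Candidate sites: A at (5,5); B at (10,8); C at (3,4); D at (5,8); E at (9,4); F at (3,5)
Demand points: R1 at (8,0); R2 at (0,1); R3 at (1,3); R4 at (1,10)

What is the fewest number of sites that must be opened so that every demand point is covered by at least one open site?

3

Coverage sets (demand points within 6 of each site):
  A: {R3}
  B: {}
  C: {R2, R3}
  D: {R4}
  E: {R1}
  F: {R3}
No 2 sites suffice: every size-2 union leaves at least one demand point uncovered.
But {C, D, E} covers everything, so the minimum is 3.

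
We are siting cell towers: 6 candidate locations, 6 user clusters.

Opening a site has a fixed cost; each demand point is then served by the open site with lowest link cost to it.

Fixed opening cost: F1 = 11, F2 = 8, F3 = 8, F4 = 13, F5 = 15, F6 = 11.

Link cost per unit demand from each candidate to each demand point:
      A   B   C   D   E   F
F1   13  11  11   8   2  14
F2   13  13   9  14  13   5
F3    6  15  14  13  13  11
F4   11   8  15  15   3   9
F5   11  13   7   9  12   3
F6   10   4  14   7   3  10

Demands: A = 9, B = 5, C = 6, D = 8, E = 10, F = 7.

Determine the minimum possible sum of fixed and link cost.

257

Open {F3, F5, F6}: assign each demand point to its cheapest open site.
  A→F3 9×6=54, B→F6 5×4=20, C→F5 6×7=42, D→F6 8×7=56, E→F6 10×3=30, F→F5 7×3=21
  link cost 223, fixed 34 → total 257.
Compare {F1, F3, F5, F6}: link cost 213 + fixed 45 = 258.
Compare {F2, F3, F5, F6}: link cost 223 + fixed 42 = 265.
Compare {F1, F2, F3, F5, F6}: link cost 213 + fixed 53 = 266.
All other subsets cost ≥ 258. Minimum total cost: 257.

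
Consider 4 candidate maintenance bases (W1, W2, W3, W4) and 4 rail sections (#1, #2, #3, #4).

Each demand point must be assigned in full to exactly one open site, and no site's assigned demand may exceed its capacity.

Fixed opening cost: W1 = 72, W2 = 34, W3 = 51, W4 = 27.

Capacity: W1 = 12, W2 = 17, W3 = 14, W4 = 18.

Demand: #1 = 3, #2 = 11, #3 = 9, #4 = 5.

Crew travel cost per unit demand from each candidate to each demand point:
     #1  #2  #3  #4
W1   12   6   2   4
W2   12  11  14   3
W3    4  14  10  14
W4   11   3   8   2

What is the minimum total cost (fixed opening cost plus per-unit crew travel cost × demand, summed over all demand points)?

196

Open {W1, W4}; cheapest assignment that respects the capacities:
  W1 (cap 12, load 12): #1, #3 — cost 3×12 + 9×2 = 54
  W4 (cap 18, load 16): #2, #4 — cost 11×3 + 5×2 = 43
  Shipping 97, fixed 99 → total 196.
  Any other capacity-feasible assignment to {W1, W4} ships for at least 97.
Compare {W3, W4}: its best feasible assignment gives total 223.
Compare {W1, W3, W4}: its best feasible assignment gives total 223.
Every other set of open sites that can feasibly serve all demand totals ≥ 223 even under its best assignment. Minimum: 196.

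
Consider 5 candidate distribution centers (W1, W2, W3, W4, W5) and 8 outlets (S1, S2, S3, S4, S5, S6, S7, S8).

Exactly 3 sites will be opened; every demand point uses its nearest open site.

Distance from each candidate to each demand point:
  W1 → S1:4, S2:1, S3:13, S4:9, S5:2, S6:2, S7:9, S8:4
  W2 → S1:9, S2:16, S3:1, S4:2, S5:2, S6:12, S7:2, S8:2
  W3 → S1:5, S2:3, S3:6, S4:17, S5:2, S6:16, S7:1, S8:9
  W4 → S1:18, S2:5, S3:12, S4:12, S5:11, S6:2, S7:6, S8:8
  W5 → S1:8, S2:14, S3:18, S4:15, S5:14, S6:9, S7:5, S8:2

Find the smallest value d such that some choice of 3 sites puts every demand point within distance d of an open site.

Open {W1, W2, W3}.
  Farthest demand point is S1 at distance 4 (to W1); all others are ≤ 4.
With {W1, W2, W4} the worst case is 4.
With {W1, W2, W5} the worst case is 4.
No size-3 selection achieves below 4.

4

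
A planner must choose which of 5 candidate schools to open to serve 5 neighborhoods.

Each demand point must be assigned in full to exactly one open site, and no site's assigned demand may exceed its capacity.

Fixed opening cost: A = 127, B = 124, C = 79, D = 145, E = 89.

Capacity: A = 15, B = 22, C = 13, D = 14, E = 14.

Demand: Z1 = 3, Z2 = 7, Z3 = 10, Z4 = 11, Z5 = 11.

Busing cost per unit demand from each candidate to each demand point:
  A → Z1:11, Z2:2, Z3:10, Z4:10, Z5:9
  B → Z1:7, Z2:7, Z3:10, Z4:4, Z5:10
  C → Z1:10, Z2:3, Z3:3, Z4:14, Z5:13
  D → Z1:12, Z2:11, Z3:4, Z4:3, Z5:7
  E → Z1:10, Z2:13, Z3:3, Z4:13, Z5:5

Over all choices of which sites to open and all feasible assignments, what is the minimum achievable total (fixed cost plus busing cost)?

491

Open {B, C, E}; cheapest assignment that respects the capacities:
  B (cap 22, load 21): Z1, Z2, Z4 — cost 3×7 + 7×7 + 11×4 = 114
  C (cap 13, load 10): Z3 — cost 10×3 = 30
  E (cap 14, load 11): Z5 — cost 11×5 = 55
  Shipping 199, fixed 292 → total 491.
  Any other capacity-feasible assignment to {B, C, E} ships for at least 199.
Compare {A, B, C}: its best feasible assignment gives total 558.
Compare {B, D, E}: its best feasible assignment gives total 567.
Every other set of open sites that can feasibly serve all demand totals ≥ 558 even under its best assignment. Minimum: 491.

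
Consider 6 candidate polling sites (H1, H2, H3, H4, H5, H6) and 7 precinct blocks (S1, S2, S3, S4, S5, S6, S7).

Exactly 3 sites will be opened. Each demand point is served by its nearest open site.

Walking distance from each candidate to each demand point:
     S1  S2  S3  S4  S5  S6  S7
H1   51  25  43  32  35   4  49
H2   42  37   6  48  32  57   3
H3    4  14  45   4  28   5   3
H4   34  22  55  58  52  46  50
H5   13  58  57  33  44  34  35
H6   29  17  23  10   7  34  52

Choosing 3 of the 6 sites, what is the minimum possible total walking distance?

43

Open {H2, H3, H6}.
  S1→H3 4, S2→H3 14, S3→H2 6, S4→H3 4, S5→H6 7, S6→H3 5, S7→H2 3  ⇒ total 43.
Compare {H1, H3, H6}: total 59.
Compare {H3, H4, H6}: total 60.
No size-3 selection does better; minimum is 43.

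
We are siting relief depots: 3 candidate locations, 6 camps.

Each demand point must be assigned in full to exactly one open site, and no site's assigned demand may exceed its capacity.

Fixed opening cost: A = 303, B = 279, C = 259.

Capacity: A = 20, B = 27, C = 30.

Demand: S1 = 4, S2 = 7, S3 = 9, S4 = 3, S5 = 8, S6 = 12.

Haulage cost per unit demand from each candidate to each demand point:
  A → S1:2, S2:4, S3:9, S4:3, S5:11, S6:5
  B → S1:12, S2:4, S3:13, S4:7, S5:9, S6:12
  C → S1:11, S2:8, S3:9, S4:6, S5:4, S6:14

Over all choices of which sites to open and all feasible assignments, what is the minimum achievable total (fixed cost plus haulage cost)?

808

Open {A, C}; cheapest assignment that respects the capacities:
  A (cap 20, load 19): S1, S4, S6 — cost 4×2 + 3×3 + 12×5 = 77
  C (cap 30, load 24): S2, S3, S5 — cost 7×8 + 9×9 + 8×4 = 169
  Shipping 246, fixed 562 → total 808.
  Any other capacity-feasible assignment to {A, C} ships for at least 246.
Compare {A, B}: its best feasible assignment gives total 876.
Compare {B, C}: its best feasible assignment gives total 885.
Every other set of open sites that can feasibly serve all demand totals ≥ 876 even under its best assignment. Minimum: 808.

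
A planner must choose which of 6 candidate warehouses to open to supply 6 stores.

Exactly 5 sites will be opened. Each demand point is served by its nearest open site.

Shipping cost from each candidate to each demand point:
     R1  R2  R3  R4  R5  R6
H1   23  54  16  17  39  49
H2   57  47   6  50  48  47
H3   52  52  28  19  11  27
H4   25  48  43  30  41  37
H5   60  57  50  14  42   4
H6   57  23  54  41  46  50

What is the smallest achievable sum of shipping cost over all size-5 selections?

Open {H1, H2, H3, H5, H6}.
  R1→H1 23, R2→H6 23, R3→H2 6, R4→H5 14, R5→H3 11, R6→H5 4  ⇒ total 81.
Compare {H2, H3, H4, H5, H6}: total 83.
Compare {H1, H3, H4, H5, H6}: total 91.
No size-5 selection does better; minimum is 81.

81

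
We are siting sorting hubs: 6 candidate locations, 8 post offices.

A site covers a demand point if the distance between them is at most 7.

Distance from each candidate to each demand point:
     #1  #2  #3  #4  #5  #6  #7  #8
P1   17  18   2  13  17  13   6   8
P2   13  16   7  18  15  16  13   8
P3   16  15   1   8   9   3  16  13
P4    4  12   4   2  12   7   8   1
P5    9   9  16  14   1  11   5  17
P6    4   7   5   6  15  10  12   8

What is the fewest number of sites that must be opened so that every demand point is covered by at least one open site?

3

Coverage sets (demand points within 7 of each site):
  P1: {#3, #7}
  P2: {#3}
  P3: {#3, #6}
  P4: {#1, #3, #4, #6, #8}
  P5: {#5, #7}
  P6: {#1, #2, #3, #4}
No 2 sites suffice: every size-2 union leaves at least one demand point uncovered.
But {P4, P5, P6} covers everything, so the minimum is 3.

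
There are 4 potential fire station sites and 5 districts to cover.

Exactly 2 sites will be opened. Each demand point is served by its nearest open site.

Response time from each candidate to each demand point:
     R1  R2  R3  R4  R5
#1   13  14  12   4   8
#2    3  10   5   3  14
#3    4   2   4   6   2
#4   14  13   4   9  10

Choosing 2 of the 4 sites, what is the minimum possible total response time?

Open {#2, #3}.
  R1→#2 3, R2→#3 2, R3→#3 4, R4→#2 3, R5→#3 2  ⇒ total 14.
Compare {#1, #3}: total 16.
Compare {#3, #4}: total 18.
No size-2 selection does better; minimum is 14.

14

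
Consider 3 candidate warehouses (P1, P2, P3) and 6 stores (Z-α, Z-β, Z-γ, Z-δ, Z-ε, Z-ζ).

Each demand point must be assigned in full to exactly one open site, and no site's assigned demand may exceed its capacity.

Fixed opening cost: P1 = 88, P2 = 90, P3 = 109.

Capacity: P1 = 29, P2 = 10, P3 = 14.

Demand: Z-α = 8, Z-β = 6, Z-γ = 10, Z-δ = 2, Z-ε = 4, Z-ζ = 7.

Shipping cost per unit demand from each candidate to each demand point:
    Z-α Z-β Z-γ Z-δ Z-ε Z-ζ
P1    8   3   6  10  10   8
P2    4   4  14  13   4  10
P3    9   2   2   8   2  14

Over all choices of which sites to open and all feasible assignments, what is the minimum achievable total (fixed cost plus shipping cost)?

383

Open {P1, P3}; cheapest assignment that respects the capacities:
  P1 (cap 29, load 23): Z-α, Z-β, Z-δ, Z-ζ — cost 8×8 + 6×3 + 2×10 + 7×8 = 158
  P3 (cap 14, load 14): Z-γ, Z-ε — cost 10×2 + 4×2 = 28
  Shipping 186, fixed 197 → total 383.
  Any other capacity-feasible assignment to {P1, P3} ships for at least 186.
Compare {P1, P2}: its best feasible assignment gives total 404.
Compare {P1, P2, P3}: its best feasible assignment gives total 441.
Every other set of open sites that can feasibly serve all demand totals ≥ 404 even under its best assignment. Minimum: 383.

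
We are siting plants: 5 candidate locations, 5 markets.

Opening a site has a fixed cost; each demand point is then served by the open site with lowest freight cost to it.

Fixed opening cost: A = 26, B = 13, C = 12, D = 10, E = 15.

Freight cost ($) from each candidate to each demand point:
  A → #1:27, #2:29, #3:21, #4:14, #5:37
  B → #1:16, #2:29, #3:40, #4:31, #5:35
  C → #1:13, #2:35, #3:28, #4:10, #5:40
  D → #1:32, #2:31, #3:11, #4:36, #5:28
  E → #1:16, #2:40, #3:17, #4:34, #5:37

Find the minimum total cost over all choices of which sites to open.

Open {C, D}: assign each demand point to its cheapest open site.
  #1→C 13, #2→D 31, #3→D 11, #4→C 10, #5→D 28
  freight cost 93, fixed 22 → total 115.
Compare {B, C, D}: freight cost 91 + fixed 35 = 126.
Compare {C, D, E}: freight cost 93 + fixed 37 = 130.
Compare {C}: freight cost 126 + fixed 12 = 138.
All other subsets cost ≥ 126. Minimum total cost: 115.

115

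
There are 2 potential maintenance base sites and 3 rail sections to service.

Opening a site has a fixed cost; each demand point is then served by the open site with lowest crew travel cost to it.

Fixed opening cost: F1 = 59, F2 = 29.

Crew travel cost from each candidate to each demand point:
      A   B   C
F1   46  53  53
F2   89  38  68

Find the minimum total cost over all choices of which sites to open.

211

Open {F1}: assign each demand point to its cheapest open site.
  A→F1 46, B→F1 53, C→F1 53
  crew travel cost 152, fixed 59 → total 211.
Compare {F2}: crew travel cost 195 + fixed 29 = 224.
Compare {F1, F2}: crew travel cost 137 + fixed 88 = 225.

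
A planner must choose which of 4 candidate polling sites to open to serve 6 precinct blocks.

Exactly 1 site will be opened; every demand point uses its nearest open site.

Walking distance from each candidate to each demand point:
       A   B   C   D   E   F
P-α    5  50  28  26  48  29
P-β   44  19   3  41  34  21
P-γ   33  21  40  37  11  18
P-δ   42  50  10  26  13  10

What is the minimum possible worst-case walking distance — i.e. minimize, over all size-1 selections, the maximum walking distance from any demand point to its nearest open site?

40

Open {P-γ}.
  Farthest demand point is C at walking distance 40 (to P-γ); all others are ≤ 40.
With {P-β} the worst case is 44.
With {P-α} the worst case is 50.
No size-1 selection achieves below 40.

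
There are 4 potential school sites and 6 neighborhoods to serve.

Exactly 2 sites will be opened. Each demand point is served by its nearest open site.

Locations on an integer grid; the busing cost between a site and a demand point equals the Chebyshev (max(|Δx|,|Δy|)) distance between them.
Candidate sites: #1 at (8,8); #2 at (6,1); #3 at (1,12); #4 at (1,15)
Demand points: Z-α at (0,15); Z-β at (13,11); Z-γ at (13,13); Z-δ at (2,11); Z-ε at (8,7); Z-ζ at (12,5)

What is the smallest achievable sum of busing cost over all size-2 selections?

Open {#1, #3}.
  Z-α→#3 3, Z-β→#1 5, Z-γ→#1 5, Z-δ→#3 1, Z-ε→#1 1, Z-ζ→#1 4  ⇒ total 19.
Compare {#1, #4}: total 20.
Compare {#1, #2}: total 29.
No size-2 selection does better; minimum is 19.

19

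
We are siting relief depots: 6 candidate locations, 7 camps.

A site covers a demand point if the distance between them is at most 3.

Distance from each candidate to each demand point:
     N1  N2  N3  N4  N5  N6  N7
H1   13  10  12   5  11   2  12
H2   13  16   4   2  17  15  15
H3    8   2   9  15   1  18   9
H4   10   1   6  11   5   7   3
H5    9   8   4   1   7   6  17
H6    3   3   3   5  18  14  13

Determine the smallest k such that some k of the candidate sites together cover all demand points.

5

Coverage sets (demand points within 3 of each site):
  H1: {N6}
  H2: {N4}
  H3: {N2, N5}
  H4: {N2, N7}
  H5: {N4}
  H6: {N1, N2, N3}
No 4 sites suffice: every size-4 union leaves at least one demand point uncovered.
But {H1, H2, H3, H4, H6} covers everything, so the minimum is 5.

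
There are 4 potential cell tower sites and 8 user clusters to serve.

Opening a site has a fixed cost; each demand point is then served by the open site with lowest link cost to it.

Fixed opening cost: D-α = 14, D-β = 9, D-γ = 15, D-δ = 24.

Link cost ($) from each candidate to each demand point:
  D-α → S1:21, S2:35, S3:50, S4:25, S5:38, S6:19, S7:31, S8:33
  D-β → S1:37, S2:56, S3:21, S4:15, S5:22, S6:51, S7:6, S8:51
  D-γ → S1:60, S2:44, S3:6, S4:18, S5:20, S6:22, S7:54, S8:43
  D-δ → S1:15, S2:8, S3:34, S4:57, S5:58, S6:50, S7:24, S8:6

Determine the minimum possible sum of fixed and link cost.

146

Open {D-β, D-γ, D-δ}: assign each demand point to its cheapest open site.
  S1→D-δ 15, S2→D-δ 8, S3→D-γ 6, S4→D-β 15, S5→D-γ 20, S6→D-γ 22, S7→D-β 6, S8→D-δ 6
  link cost 98, fixed 48 → total 146.
Compare {D-α, D-β, D-γ, D-δ}: link cost 95 + fixed 62 = 157.
Compare {D-γ, D-δ}: link cost 119 + fixed 39 = 158.
Compare {D-α, D-β, D-δ}: link cost 112 + fixed 47 = 159.
All other subsets cost ≥ 157. Minimum total cost: 146.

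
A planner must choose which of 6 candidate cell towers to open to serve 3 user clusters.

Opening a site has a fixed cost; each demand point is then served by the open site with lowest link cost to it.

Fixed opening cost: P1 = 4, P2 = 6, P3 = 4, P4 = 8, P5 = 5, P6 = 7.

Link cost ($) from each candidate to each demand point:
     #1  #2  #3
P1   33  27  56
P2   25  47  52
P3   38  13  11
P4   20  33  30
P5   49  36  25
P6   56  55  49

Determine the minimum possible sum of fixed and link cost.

Open {P3, P4}: assign each demand point to its cheapest open site.
  #1→P4 20, #2→P3 13, #3→P3 11
  link cost 44, fixed 12 → total 56.
Compare {P2, P3}: link cost 49 + fixed 10 = 59.
Compare {P1, P3, P4}: link cost 44 + fixed 16 = 60.
Compare {P3, P4, P5}: link cost 44 + fixed 17 = 61.
All other subsets cost ≥ 59. Minimum total cost: 56.

56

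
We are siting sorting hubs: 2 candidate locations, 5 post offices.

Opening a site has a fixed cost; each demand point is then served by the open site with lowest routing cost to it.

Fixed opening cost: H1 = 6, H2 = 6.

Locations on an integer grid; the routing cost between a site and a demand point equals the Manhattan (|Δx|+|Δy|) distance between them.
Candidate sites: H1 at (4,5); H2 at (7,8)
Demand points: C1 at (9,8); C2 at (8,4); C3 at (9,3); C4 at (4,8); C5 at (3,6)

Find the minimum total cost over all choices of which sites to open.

Open {H2}: assign each demand point to its cheapest open site.
  C1→H2 2, C2→H2 5, C3→H2 7, C4→H2 3, C5→H2 6
  routing cost 23, fixed 6 → total 29.
Compare {H1}: routing cost 25 + fixed 6 = 31.
Compare {H1, H2}: routing cost 19 + fixed 12 = 31.

29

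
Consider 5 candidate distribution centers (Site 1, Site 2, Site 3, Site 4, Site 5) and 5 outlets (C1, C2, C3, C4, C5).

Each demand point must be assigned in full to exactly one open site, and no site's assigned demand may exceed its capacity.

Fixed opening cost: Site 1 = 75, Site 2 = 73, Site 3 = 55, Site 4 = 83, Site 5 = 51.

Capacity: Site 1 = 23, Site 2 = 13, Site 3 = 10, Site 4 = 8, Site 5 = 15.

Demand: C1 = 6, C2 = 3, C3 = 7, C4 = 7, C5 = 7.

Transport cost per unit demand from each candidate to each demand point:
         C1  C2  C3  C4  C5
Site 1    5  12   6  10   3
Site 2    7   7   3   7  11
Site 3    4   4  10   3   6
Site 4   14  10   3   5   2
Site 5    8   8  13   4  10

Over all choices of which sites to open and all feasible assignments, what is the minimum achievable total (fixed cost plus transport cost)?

256

Open {Site 1, Site 3}; cheapest assignment that respects the capacities:
  Site 1 (cap 23, load 20): C1, C3, C5 — cost 6×5 + 7×6 + 7×3 = 93
  Site 3 (cap 10, load 10): C2, C4 — cost 3×4 + 7×3 = 33
  Shipping 126, fixed 130 → total 256.
  Any other capacity-feasible assignment to {Site 1, Site 3} ships for at least 126.
Compare {Site 1, Site 5}: its best feasible assignment gives total 271.
Compare {Site 1, Site 3, Site 5}: its best feasible assignment gives total 307.
Every other set of open sites that can feasibly serve all demand totals ≥ 271 even under its best assignment. Minimum: 256.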